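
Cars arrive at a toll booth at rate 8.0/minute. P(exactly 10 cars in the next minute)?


Poisson(λ=8.0): P(X=10) = e^(-λ)×λ^k/k!
= e^(-8.0) × 8.0^10 / 10!
≈ 0.0003354626279 × 1073741824 / 3628800 ≈ 0.099262

P(X=10) ≈ 0.099262 ≈ 9.93%


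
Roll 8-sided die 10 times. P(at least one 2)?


P(no 2)^10 = (7/8)^10 = 282475249/1073741824
P(≥1) = 1 - 282475249/1073741824 = 791266575/1073741824

P = 791266575/1073741824 ≈ 73.69%


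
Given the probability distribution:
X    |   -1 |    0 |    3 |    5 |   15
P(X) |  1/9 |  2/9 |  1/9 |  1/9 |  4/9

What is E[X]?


E[X] = Σ x·P(X=x)
= (-1)×(1/9) + (0)×(2/9) + (3)×(1/9) + (5)×(1/9) + (15)×(4/9)
= 67/9

E[X] = 67/9


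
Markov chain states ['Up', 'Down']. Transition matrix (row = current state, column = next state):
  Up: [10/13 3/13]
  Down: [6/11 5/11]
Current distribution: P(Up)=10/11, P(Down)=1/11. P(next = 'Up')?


P(next=Up) = Σᵢ P(now=i)×P(i→Up)
= 10/11×10/13 + 1/11×6/11
= 100/143 + 6/121 = 1178/1573

P = 1178/1573 ≈ 0.7489


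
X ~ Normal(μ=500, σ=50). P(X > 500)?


z = (500-500)/50 = 0.0
P(X > 500) = 1 - P(Z ≤ 0.0) = 1 - 0.5000 = 0.5000

P(X > 500) ≈ 0.5000


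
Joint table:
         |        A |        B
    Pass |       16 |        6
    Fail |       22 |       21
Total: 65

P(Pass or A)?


P(Pass∨A) = P(Pass) + P(A) - P(Pass∧A)
= (22 + 38 - 16)/65 = 44/65

P = 44/65 ≈ 67.69%


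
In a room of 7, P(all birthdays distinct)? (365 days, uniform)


P(all different) = Π(365-i)/365 for i=0..6
= (365/365)×(364/365)×...×(359/365)
= 0.943764

P ≈ 0.9438 ≈ 94.38%


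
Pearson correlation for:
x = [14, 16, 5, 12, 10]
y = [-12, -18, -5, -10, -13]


n=5, Σx=57, Σy=-58, Σxy=-731, Σx²=721, Σy²=762
r = (5×(-731) - 57×(-58))/√((5×721 - 57²)(5×762 - (-58)²))
= -349/√(356×446) = -349/√158776 ≈ -349/398.4671 ≈ -0.8759

r ≈ -0.8759


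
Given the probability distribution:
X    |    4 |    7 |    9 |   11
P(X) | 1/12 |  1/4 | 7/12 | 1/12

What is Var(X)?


E[X] = 33/4
E[X²] = 851/12
Var(X) = E[X²] - (E[X])² = 851/12 - 1089/16 = 137/48

Var(X) = 137/48 ≈ 2.8542


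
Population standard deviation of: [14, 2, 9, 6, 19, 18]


Mean = 68/6 = 34/3
  (14-34/3)²=64/9
  (2-34/3)²=784/9
  (9-34/3)²=49/9
  (6-34/3)²=256/9
  (19-34/3)²=529/9
  (18-34/3)²=400/9
Σ(x-μ)² = 694/3
σ² = (694/3)/6 = 347/9

σ = √(347/9) ≈ 6.2093


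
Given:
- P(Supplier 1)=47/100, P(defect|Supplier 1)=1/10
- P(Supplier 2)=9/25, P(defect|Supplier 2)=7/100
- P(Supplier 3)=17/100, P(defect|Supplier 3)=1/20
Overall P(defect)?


P(B) = Σ P(B|Aᵢ)×P(Aᵢ)
  1/10×47/100 = 47/1000
  7/100×9/25 = 63/2500
  1/20×17/100 = 17/2000
Sum = 807/10000

P(defect) = 807/10000 ≈ 8.07%


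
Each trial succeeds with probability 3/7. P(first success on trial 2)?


Geometric: P(X=2) = (1-p)^(k-1)×p = (4/7)^1×3/7 = 12/49

P(X=2) = 12/49 ≈ 24.49%


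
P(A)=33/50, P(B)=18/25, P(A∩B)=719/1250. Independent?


P(A)×P(B) = 297/625
P(A∩B) = 719/1250
Not equal → NOT independent

No, not independent


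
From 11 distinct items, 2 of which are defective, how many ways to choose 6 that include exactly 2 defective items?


Choose 2 of the 2 defective items and 4 of the other 9 items:
C(2,2)×C(9,4) = 1×126 = 126

126


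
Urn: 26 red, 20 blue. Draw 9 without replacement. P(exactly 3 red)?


Hypergeometric: C(26,3)×C(20,6)/C(46,9)
= 2600×38760/1101716330 = 40800/446039

P(X=3) = 40800/446039 ≈ 9.15%


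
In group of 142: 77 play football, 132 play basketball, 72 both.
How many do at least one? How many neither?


|A∪B| = 77+132-72 = 137
Neither = 142-137 = 5

At least one: 137; Neither: 5


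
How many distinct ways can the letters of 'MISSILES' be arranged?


Letters: 8, freq: {'M': 1, 'I': 2, 'S': 3, 'L': 1, 'E': 1}
8!/(1!×2!×3!×1!×1!) = 40320/12 = 3360

3360


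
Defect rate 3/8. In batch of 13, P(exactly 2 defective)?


Binomial: P(X=2) = C(13,2)×p^2×(1-p)^11
= 78 × 9/64 × 48828125/8589934592 = 17138671875/274877906944

P(X=2) = 17138671875/274877906944 ≈ 6.24%


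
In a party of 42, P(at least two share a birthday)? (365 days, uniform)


P(all different) = Π(365-i)/365 for i=0..41
= 0.085970
P(match) = 1 - 0.085970 = 0.914030

P ≈ 0.9140 ≈ 91.40%


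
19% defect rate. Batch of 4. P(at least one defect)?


P(all good) = (81/100)^4 = 43046721/100000000
P(≥1 defect) = 56953279/100000000

P = 56953279/100000000 ≈ 56.95%


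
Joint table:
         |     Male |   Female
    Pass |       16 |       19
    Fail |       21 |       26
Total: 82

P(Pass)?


P(Pass) = (16+19)/82 = 35/82

P(Pass) = 35/82 ≈ 42.68%


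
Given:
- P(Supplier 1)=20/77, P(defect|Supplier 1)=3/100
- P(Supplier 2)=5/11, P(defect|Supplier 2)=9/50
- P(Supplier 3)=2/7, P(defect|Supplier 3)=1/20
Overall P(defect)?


P(B) = Σ P(B|Aᵢ)×P(Aᵢ)
  3/100×20/77 = 3/385
  9/50×5/11 = 9/110
  1/20×2/7 = 1/70
Sum = 8/77

P(defect) = 8/77 ≈ 10.39%


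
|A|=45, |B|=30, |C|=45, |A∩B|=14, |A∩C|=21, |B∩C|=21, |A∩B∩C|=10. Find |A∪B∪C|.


|A∪B∪C| = 45+30+45-14-21-21+10 = 74

|A∪B∪C| = 74


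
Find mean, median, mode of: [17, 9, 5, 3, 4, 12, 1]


Sorted: [1, 3, 4, 5, 9, 12, 17]
Mean = 51/7
Median = 5
Freq: {17: 1, 9: 1, 5: 1, 3: 1, 4: 1, 12: 1, 1: 1}
Mode: No mode

Mean=51/7, Median=5, Mode=No mode


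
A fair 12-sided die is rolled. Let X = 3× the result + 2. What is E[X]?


E[die] = (1+12)/2 = 13/2
E[X] = 3×13/2 + 2 = 43/2

E[X] = 43/2


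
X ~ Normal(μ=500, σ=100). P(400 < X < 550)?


z₁=(400-500)/100=-1.0, z₂=(550-500)/100=0.5
P = Φ(0.5) - Φ(-1.0) = 0.691462 - 0.158655 = 0.532807 ≈ 0.5328

P(400 < X < 550) ≈ 0.5328


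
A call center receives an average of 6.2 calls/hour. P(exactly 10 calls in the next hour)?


Poisson(λ=6.2): P(X=10) = e^(-λ)×λ^k/k!
= e^(-6.2) × 6.2^10 / 10!
≈ 0.002029430636 × 83929936.5868 / 3628800 ≈ 0.046938

P(X=10) ≈ 0.046938 ≈ 4.69%


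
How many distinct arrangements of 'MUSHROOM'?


Letters: 8, freq: {'M': 2, 'U': 1, 'S': 1, 'H': 1, 'R': 1, 'O': 2}
8!/(2!×1!×1!×1!×1!×2!) = 40320/4 = 10080

10080


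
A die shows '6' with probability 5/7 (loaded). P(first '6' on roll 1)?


Geometric: P(X=1) = (1-p)^(k-1)×p = (2/7)^0×5/7 = 5/7

P(X=1) = 5/7 ≈ 71.43%


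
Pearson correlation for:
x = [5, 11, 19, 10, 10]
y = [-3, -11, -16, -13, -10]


n=5, Σx=55, Σy=-53, Σxy=-670, Σx²=707, Σy²=655
r = (5×(-670) - 55×(-53))/√((5×707 - 55²)(5×655 - (-53)²))
= -435/√(510×466) = -435/√237660 ≈ -435/487.5038 ≈ -0.8923

r ≈ -0.8923


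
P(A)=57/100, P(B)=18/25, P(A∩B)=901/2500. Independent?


P(A)×P(B) = 513/1250
P(A∩B) = 901/2500
Not equal → NOT independent

No, not independent


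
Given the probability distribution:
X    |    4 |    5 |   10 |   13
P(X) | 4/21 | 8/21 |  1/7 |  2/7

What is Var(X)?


E[X] = 164/21
E[X²] = 526/7
Var(X) = E[X²] - (E[X])² = 526/7 - 26896/441 = 6242/441

Var(X) = 6242/441 ≈ 14.1542


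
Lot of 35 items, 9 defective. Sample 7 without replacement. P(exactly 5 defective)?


Hypergeometric: C(9,5)×C(26,2)/C(35,7)
= 126×325/6724520 = 4095/672452

P(X=5) = 4095/672452 ≈ 0.61%


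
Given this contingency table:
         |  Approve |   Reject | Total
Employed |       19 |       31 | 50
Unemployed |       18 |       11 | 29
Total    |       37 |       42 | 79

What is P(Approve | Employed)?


P(Approve | Employed) = 19/(19+31) = 19/50

P(Approve|Employed) = 19/50 ≈ 38.00%


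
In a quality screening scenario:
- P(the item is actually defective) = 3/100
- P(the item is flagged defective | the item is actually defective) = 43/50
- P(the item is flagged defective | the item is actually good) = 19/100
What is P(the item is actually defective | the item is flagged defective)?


Using Bayes' theorem:
P(A|B) = P(B|A)·P(A) / P(B)

P(the item is flagged defective) = 43/50 × 3/100 + 19/100 × 97/100
= 129/5000 + 1843/10000 = 2101/10000

P(the item is actually defective|the item is flagged defective) = (129/5000) / (2101/10000) = 258/2101

P(the item is actually defective|the item is flagged defective) = 258/2101 ≈ 12.28%


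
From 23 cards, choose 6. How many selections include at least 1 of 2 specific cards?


Complement: C(23,6) - C(21,6) = 100947 - 54264 = 46683

46683


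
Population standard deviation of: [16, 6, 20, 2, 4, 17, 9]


Mean = 74/7
  (16-74/7)²=1444/49
  (6-74/7)²=1024/49
  (20-74/7)²=4356/49
  (2-74/7)²=3600/49
  (4-74/7)²=2116/49
  (17-74/7)²=2025/49
  (9-74/7)²=121/49
Σ(x-μ)² = 2098/7
σ² = (2098/7)/7 = 2098/49

σ = √(2098/49) ≈ 6.5434


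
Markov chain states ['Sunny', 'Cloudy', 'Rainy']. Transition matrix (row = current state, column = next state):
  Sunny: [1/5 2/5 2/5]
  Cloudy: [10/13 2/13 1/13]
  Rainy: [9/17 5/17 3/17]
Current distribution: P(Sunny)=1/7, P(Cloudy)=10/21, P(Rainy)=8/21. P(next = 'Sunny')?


P(next=Sunny) = Σᵢ P(now=i)×P(i→Sunny)
= 1/7×1/5 + 10/21×10/13 + 8/21×9/17
= 1/35 + 100/273 + 24/119 = 13843/23205

P = 13843/23205 ≈ 0.5966


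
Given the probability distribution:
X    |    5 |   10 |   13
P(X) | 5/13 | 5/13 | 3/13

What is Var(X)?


E[X] = 114/13
E[X²] = 1132/13
Var(X) = E[X²] - (E[X])² = 1132/13 - 12996/169 = 1720/169

Var(X) = 1720/169 ≈ 10.1775


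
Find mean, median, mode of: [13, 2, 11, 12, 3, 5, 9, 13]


Sorted: [2, 3, 5, 9, 11, 12, 13, 13]
Mean = 68/8 = 17/2
Median = 10
Freq: {13: 2, 2: 1, 11: 1, 12: 1, 3: 1, 5: 1, 9: 1}
Mode: [13]

Mean=17/2, Median=10, Mode=13


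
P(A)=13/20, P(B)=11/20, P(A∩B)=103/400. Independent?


P(A)×P(B) = 143/400
P(A∩B) = 103/400
Not equal → NOT independent

No, not independent


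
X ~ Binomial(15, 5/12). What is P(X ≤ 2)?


P(X ≤ 2) = Σ P(X=i) for i=0..2
P(X=0) = 4747561509943/15407021574586368
P(X=1) = 16955576821225/5135673858195456
P(X=2) = 84777884106125/5135673858195456
Sum = 309947944291993/15407021574586368

P(X ≤ 2) = 309947944291993/15407021574586368 ≈ 2.01%


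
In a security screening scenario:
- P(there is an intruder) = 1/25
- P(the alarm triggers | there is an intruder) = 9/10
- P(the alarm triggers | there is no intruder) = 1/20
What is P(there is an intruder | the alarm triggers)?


Using Bayes' theorem:
P(A|B) = P(B|A)·P(A) / P(B)

P(the alarm triggers) = 9/10 × 1/25 + 1/20 × 24/25
= 9/250 + 6/125 = 21/250

P(there is an intruder|the alarm triggers) = (9/250) / (21/250) = 3/7

P(there is an intruder|the alarm triggers) = 3/7 ≈ 42.86%


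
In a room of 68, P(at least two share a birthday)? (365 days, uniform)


P(all different) = Π(365-i)/365 for i=0..67
= 0.001274
P(match) = 1 - 0.001274 = 0.998726

P ≈ 0.9987 ≈ 99.87%


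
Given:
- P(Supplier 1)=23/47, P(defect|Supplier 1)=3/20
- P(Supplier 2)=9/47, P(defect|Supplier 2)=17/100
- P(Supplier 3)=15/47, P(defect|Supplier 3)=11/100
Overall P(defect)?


P(B) = Σ P(B|Aᵢ)×P(Aᵢ)
  3/20×23/47 = 69/940
  17/100×9/47 = 153/4700
  11/100×15/47 = 33/940
Sum = 663/4700

P(defect) = 663/4700 ≈ 14.11%


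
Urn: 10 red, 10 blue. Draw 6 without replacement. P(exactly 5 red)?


Hypergeometric: C(10,5)×C(10,1)/C(20,6)
= 252×10/38760 = 21/323

P(X=5) = 21/323 ≈ 6.50%


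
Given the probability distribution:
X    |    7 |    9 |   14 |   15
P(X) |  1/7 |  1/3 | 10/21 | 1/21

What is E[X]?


E[X] = Σ x·P(X=x)
= (7)×(1/7) + (9)×(1/3) + (14)×(10/21) + (15)×(1/21)
= 239/21

E[X] = 239/21


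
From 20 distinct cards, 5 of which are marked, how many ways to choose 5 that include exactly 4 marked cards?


Choose 4 of the 5 marked cards and 1 of the other 15 cards:
C(5,4)×C(15,1) = 5×15 = 75

75


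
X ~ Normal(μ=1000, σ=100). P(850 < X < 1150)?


z₁=(850-1000)/100=-1.5, z₂=(1150-1000)/100=1.5
P = Φ(1.5) - Φ(-1.5) = 0.933193 - 0.066807 = 0.866386 ≈ 0.8664

P(850 < X < 1150) ≈ 0.8664


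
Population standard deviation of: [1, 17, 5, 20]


Mean = 43/4
  (1-43/4)²=1521/16
  (17-43/4)²=625/16
  (5-43/4)²=529/16
  (20-43/4)²=1369/16
Σ(x-μ)² = 1011/4
σ² = (1011/4)/4 = 1011/16

σ = √(1011/16) ≈ 7.9491


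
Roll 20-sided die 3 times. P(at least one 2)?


P(no 2)^3 = (19/20)^3 = 6859/8000
P(≥1) = 1 - 6859/8000 = 1141/8000

P = 1141/8000 ≈ 14.26%


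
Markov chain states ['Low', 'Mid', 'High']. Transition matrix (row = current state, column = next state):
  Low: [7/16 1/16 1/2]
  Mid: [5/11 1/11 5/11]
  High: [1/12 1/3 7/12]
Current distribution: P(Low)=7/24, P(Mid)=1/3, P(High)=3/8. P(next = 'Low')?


P(next=Low) = Σᵢ P(now=i)×P(i→Low)
= 7/24×7/16 + 1/3×5/11 + 3/8×1/12
= 49/384 + 5/33 + 1/32 = 437/1408

P = 437/1408 ≈ 0.3104


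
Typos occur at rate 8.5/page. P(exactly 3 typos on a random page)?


Poisson(λ=8.5): P(X=3) = e^(-λ)×λ^k/k!
= e^(-8.5) × 8.5^3 / 3!
≈ 0.000203468369 × 614.125 / 6 ≈ 0.020826

P(X=3) ≈ 0.020826 ≈ 2.08%


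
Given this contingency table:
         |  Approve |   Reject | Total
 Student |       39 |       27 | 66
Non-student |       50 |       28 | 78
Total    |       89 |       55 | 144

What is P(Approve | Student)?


P(Approve | Student) = 39/(39+27) = 39/66 = 13/22

P(Approve|Student) = 13/22 ≈ 59.09%


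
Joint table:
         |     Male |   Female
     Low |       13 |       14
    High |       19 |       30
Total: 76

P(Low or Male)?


P(Low∨Male) = P(Low) + P(Male) - P(Low∧Male)
= (27 + 32 - 13)/76 = 46/76 = 23/38

P = 23/38 ≈ 60.53%


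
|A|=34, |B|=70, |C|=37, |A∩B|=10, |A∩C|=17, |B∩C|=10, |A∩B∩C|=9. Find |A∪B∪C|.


|A∪B∪C| = 34+70+37-10-17-10+9 = 113

|A∪B∪C| = 113


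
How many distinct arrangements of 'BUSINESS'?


Letters: 8, freq: {'B': 1, 'U': 1, 'S': 3, 'I': 1, 'N': 1, 'E': 1}
8!/(1!×1!×3!×1!×1!×1!) = 40320/6 = 6720

6720


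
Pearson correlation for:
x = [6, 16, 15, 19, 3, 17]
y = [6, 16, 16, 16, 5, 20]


n=6, Σx=76, Σy=79, Σxy=1191, Σx²=1176, Σy²=1229
r = (6×1191 - 76×79)/√((6×1176 - 76²)(6×1229 - 79²))
= 1142/√(1280×1133) = 1142/√1450240 ≈ 1142/1204.2591 ≈ 0.9483

r ≈ 0.9483


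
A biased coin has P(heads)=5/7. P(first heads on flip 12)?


Geometric: P(X=12) = (1-p)^(k-1)×p = (2/7)^11×5/7 = 10240/13841287201

P(X=12) = 10240/13841287201 ≈ 0.00%


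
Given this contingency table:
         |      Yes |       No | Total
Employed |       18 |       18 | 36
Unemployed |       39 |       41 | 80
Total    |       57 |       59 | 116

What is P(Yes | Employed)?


P(Yes | Employed) = 18/(18+18) = 18/36 = 1/2

P(Yes|Employed) = 1/2 ≈ 50.00%


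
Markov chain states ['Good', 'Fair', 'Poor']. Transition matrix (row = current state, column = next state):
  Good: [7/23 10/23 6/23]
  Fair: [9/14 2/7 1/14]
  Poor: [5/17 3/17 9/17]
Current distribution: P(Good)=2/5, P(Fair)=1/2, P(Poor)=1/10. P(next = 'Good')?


P(next=Good) = Σᵢ P(now=i)×P(i→Good)
= 2/5×7/23 + 1/2×9/14 + 1/10×5/17
= 14/115 + 9/28 + 1/34 = 25869/54740

P = 25869/54740 ≈ 0.4726


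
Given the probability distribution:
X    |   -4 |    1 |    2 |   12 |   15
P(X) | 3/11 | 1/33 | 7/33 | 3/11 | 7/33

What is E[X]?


E[X] = Σ x·P(X=x)
= (-4)×(3/11) + (1)×(1/33) + (2)×(7/33) + (12)×(3/11) + (15)×(7/33)
= 64/11

E[X] = 64/11


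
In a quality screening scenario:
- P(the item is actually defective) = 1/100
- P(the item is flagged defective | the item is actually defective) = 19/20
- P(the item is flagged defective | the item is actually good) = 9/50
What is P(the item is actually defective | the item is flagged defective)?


Using Bayes' theorem:
P(A|B) = P(B|A)·P(A) / P(B)

P(the item is flagged defective) = 19/20 × 1/100 + 9/50 × 99/100
= 19/2000 + 891/5000 = 1877/10000

P(the item is actually defective|the item is flagged defective) = (19/2000) / (1877/10000) = 95/1877

P(the item is actually defective|the item is flagged defective) = 95/1877 ≈ 5.06%


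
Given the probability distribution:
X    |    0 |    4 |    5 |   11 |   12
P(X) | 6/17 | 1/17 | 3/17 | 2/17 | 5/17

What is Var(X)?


E[X] = 101/17
E[X²] = 1053/17
Var(X) = E[X²] - (E[X])² = 1053/17 - 10201/289 = 7700/289

Var(X) = 7700/289 ≈ 26.6436


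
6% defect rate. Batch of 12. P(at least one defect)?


P(all good) = (47/50)^12 = 116191483108948578241/244140625000000000000
P(≥1 defect) = 127949141891051421759/244140625000000000000

P = 127949141891051421759/244140625000000000000 ≈ 52.41%


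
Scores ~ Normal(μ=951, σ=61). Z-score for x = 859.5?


z = (x - μ)/σ = (859.5 - 951)/61 = -1.5

z = -1.5


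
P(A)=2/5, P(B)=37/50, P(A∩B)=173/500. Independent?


P(A)×P(B) = 37/125
P(A∩B) = 173/500
Not equal → NOT independent

No, not independent


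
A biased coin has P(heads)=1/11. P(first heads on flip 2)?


Geometric: P(X=2) = (1-p)^(k-1)×p = (10/11)^1×1/11 = 10/121

P(X=2) = 10/121 ≈ 8.26%


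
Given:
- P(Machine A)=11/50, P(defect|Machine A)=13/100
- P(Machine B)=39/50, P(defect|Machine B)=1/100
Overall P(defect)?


P(B) = Σ P(B|Aᵢ)×P(Aᵢ)
  13/100×11/50 = 143/5000
  1/100×39/50 = 39/5000
Sum = 91/2500

P(defect) = 91/2500 ≈ 3.64%


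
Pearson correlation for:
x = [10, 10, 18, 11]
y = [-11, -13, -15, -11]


n=4, Σx=49, Σy=-50, Σxy=-631, Σx²=645, Σy²=636
r = (4×(-631) - 49×(-50))/√((4×645 - 49²)(4×636 - (-50)²))
= -74/√(179×44) = -74/√7876 ≈ -74/88.7468 ≈ -0.8338

r ≈ -0.8338


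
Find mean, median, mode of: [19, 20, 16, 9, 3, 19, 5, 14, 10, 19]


Sorted: [3, 5, 9, 10, 14, 16, 19, 19, 19, 20]
Mean = 134/10 = 67/5
Median = 15
Freq: {19: 3, 20: 1, 16: 1, 9: 1, 3: 1, 5: 1, 14: 1, 10: 1}
Mode: [19]

Mean=67/5, Median=15, Mode=19


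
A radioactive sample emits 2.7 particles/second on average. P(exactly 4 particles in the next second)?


Poisson(λ=2.7): P(X=4) = e^(-λ)×λ^k/k!
= e^(-2.7) × 2.7^4 / 4!
≈ 0.06720551274 × 53.1441 / 24 ≈ 0.148816

P(X=4) ≈ 0.148816 ≈ 14.88%


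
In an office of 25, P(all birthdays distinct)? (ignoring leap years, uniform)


P(all different) = Π(365-i)/365 for i=0..24
= (365/365)×(364/365)×...×(341/365)
= 0.431300

P ≈ 0.4313 ≈ 43.13%


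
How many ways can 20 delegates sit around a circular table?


Circular arrangements of 20 distinct objects: fix one position to break rotational symmetry.
(n-1)! = 19! = 121645100408832000

121645100408832000


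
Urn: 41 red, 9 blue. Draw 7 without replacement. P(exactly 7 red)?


Hypergeometric: C(41,7)×C(9,0)/C(50,7)
= 22481940×1/99884400 = 374699/1664740

P(X=7) = 374699/1664740 ≈ 22.51%


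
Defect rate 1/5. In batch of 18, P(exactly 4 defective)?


Binomial: P(X=4) = C(18,4)×p^4×(1-p)^14
= 3060 × 1/625 × 268435456/6103515625 = 164282499072/762939453125

P(X=4) = 164282499072/762939453125 ≈ 21.53%


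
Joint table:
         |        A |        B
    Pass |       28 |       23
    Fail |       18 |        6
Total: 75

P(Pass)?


P(Pass) = (28+23)/75 = 51/75 = 17/25

P(Pass) = 17/25 ≈ 68.00%


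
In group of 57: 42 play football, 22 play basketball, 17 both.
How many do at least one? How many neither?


|A∪B| = 42+22-17 = 47
Neither = 57-47 = 10

At least one: 47; Neither: 10


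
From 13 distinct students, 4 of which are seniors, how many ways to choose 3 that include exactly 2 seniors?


Choose 2 of the 4 seniors and 1 of the other 9 students:
C(4,2)×C(9,1) = 6×9 = 54

54


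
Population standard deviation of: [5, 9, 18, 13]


Mean = 45/4
  (5-45/4)²=625/16
  (9-45/4)²=81/16
  (18-45/4)²=729/16
  (13-45/4)²=49/16
Σ(x-μ)² = 371/4
σ² = (371/4)/4 = 371/16

σ = √(371/16) ≈ 4.8153


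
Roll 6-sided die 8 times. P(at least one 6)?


P(no 6)^8 = (5/6)^8 = 390625/1679616
P(≥1) = 1 - 390625/1679616 = 1288991/1679616

P = 1288991/1679616 ≈ 76.74%


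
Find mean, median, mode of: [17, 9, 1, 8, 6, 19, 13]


Sorted: [1, 6, 8, 9, 13, 17, 19]
Mean = 73/7
Median = 9
Freq: {17: 1, 9: 1, 1: 1, 8: 1, 6: 1, 19: 1, 13: 1}
Mode: No mode

Mean=73/7, Median=9, Mode=No mode


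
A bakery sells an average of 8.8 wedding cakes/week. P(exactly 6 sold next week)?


Poisson(λ=8.8): P(X=6) = e^(-λ)×λ^k/k!
= e^(-8.8) × 8.8^6 / 6!
≈ 0.0001507330751 × 464404.086784 / 720 ≈ 0.097224

P(X=6) ≈ 0.097224 ≈ 9.72%


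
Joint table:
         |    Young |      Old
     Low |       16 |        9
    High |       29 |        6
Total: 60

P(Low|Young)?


P(Low|Young) = 16/(16+29) = 16/45

P = 16/45 ≈ 35.56%


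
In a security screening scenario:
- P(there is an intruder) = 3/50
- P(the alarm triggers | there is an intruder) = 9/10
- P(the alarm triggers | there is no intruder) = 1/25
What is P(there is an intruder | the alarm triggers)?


Using Bayes' theorem:
P(A|B) = P(B|A)·P(A) / P(B)

P(the alarm triggers) = 9/10 × 3/50 + 1/25 × 47/50
= 27/500 + 47/1250 = 229/2500

P(there is an intruder|the alarm triggers) = (27/500) / (229/2500) = 135/229

P(there is an intruder|the alarm triggers) = 135/229 ≈ 58.95%


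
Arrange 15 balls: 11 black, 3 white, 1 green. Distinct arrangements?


15!/(11!×3!×1!) = 5460

5460


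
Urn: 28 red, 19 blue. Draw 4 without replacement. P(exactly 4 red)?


Hypergeometric: C(28,4)×C(19,0)/C(47,4)
= 20475×1/178365 = 1365/11891

P(X=4) = 1365/11891 ≈ 11.48%


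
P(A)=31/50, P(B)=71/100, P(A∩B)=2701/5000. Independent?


P(A)×P(B) = 2201/5000
P(A∩B) = 2701/5000
Not equal → NOT independent

No, not independent


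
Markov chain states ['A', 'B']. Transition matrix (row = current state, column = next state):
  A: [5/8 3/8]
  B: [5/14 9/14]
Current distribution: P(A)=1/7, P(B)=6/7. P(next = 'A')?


P(next=A) = Σᵢ P(now=i)×P(i→A)
= 1/7×5/8 + 6/7×5/14
= 5/56 + 15/49 = 155/392

P = 155/392 ≈ 0.3954


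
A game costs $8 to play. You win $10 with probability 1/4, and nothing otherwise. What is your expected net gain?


E[gain] = (10-8)×1/4 + (-8)×3/4
= 1/2 - 6 = -11/2

Expected net gain = $-11/2 ≈ $-5.50


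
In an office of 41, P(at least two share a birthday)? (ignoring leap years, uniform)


P(all different) = Π(365-i)/365 for i=0..40
= 0.096848
P(match) = 1 - 0.096848 = 0.903152

P ≈ 0.9032 ≈ 90.32%


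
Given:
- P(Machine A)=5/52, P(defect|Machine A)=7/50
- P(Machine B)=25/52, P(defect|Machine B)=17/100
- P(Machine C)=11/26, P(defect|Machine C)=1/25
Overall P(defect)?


P(B) = Σ P(B|Aᵢ)×P(Aᵢ)
  7/50×5/52 = 7/520
  17/100×25/52 = 17/208
  1/25×11/26 = 11/650
Sum = 583/5200

P(defect) = 583/5200 ≈ 11.21%


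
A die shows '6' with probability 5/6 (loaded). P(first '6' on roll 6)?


Geometric: P(X=6) = (1-p)^(k-1)×p = (1/6)^5×5/6 = 5/46656

P(X=6) = 5/46656 ≈ 0.01%


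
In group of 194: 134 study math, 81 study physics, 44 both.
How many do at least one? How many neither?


|A∪B| = 134+81-44 = 171
Neither = 194-171 = 23

At least one: 171; Neither: 23


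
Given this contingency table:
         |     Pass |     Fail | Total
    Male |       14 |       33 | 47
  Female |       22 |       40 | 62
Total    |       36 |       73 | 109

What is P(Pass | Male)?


P(Pass | Male) = 14/(14+33) = 14/47

P(Pass|Male) = 14/47 ≈ 29.79%


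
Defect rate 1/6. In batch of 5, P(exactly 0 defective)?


Binomial: P(X=0) = C(5,0)×p^0×(1-p)^5
= 1 × 1 × 3125/7776 = 3125/7776

P(X=0) = 3125/7776 ≈ 40.19%


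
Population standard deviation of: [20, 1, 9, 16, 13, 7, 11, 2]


Mean = 79/8
  (20-79/8)²=6561/64
  (1-79/8)²=5041/64
  (9-79/8)²=49/64
  (16-79/8)²=2401/64
  (13-79/8)²=625/64
  (7-79/8)²=529/64
  (11-79/8)²=81/64
  (2-79/8)²=3969/64
Σ(x-μ)² = 2407/8
σ² = (2407/8)/8 = 2407/64

σ = √(2407/64) ≈ 6.1326


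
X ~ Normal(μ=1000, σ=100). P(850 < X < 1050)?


z₁=(850-1000)/100=-1.5, z₂=(1050-1000)/100=0.5
P = Φ(0.5) - Φ(-1.5) = 0.691462 - 0.066807 = 0.624655 ≈ 0.6247

P(850 < X < 1050) ≈ 0.6247


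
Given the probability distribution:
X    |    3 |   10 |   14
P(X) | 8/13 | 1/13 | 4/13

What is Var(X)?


E[X] = 90/13
E[X²] = 956/13
Var(X) = E[X²] - (E[X])² = 956/13 - 8100/169 = 4328/169

Var(X) = 4328/169 ≈ 25.6095


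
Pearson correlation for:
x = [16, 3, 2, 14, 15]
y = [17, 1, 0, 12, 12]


n=5, Σx=50, Σy=42, Σxy=623, Σx²=690, Σy²=578
r = (5×623 - 50×42)/√((5×690 - 50²)(5×578 - 42²))
= 1015/√(950×1126) = 1015/√1069700 ≈ 1015/1034.2630 ≈ 0.9814

r ≈ 0.9814


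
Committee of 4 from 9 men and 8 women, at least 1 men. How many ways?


Count by #men:
  1M,3W: C(9,1)×C(8,3)=504
  2M,2W: C(9,2)×C(8,2)=1008
  3M,1W: C(9,3)×C(8,1)=672
  4M,0W: C(9,4)×C(8,0)=126
Total = 2310

2310


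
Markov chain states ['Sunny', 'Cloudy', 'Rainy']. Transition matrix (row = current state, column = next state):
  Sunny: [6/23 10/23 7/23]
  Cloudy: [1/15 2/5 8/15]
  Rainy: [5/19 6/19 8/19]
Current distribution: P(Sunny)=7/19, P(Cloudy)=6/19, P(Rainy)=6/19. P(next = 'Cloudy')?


P(next=Cloudy) = Σᵢ P(now=i)×P(i→Cloudy)
= 7/19×10/23 + 6/19×2/5 + 6/19×6/19
= 70/437 + 12/95 + 36/361 = 16034/41515

P = 16034/41515 ≈ 0.3862


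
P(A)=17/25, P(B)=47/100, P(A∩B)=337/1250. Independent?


P(A)×P(B) = 799/2500
P(A∩B) = 337/1250
Not equal → NOT independent

No, not independent


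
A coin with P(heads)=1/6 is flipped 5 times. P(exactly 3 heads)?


Binomial: P(X=3) = C(5,3)×p^3×(1-p)^2
= 10 × 1/216 × 25/36 = 125/3888

P(X=3) = 125/3888 ≈ 3.22%


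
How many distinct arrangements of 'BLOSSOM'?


Letters: 7, freq: {'B': 1, 'L': 1, 'O': 2, 'S': 2, 'M': 1}
7!/(1!×1!×2!×2!×1!) = 5040/4 = 1260

1260


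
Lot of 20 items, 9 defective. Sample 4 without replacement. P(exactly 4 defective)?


Hypergeometric: C(9,4)×C(11,0)/C(20,4)
= 126×1/4845 = 42/1615

P(X=4) = 42/1615 ≈ 2.60%


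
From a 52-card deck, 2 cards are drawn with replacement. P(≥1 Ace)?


P(not a Ace) = 48/52 = 12/13
P(none in 2 draws) = (12/13)^2 = 144/169
P(≥1 Ace) = 1 - 144/169 = 25/169

P = 25/169 ≈ 14.79%


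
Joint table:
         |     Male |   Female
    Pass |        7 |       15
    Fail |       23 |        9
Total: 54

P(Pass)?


P(Pass) = (7+15)/54 = 22/54 = 11/27

P(Pass) = 11/27 ≈ 40.74%


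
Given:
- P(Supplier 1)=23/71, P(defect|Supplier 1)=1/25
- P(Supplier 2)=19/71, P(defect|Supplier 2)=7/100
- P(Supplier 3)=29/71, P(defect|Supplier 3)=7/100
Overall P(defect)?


P(B) = Σ P(B|Aᵢ)×P(Aᵢ)
  1/25×23/71 = 23/1775
  7/100×19/71 = 133/7100
  7/100×29/71 = 203/7100
Sum = 107/1775

P(defect) = 107/1775 ≈ 6.03%


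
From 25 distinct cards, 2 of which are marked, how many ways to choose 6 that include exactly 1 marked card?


Choose 1 of the 2 marked cards and 5 of the other 23 cards:
C(2,1)×C(23,5) = 2×33649 = 67298

67298


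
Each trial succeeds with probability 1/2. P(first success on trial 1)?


Geometric: P(X=1) = (1-p)^(k-1)×p = (1/2)^0×1/2 = 1/2

P(X=1) = 1/2 ≈ 50.00%


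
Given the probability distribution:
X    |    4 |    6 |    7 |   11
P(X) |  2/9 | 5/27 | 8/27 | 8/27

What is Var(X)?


E[X] = 22/3
E[X²] = 1636/27
Var(X) = E[X²] - (E[X])² = 1636/27 - 484/9 = 184/27

Var(X) = 184/27 ≈ 6.8148


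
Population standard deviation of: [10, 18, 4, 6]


Mean = 38/4 = 19/2
  (10-19/2)²=1/4
  (18-19/2)²=289/4
  (4-19/2)²=121/4
  (6-19/2)²=49/4
Σ(x-μ)² = 115
σ² = 115/4

σ = √(115/4) ≈ 5.3619


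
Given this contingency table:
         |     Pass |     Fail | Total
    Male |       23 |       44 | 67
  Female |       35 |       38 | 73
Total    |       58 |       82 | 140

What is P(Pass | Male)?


P(Pass | Male) = 23/(23+44) = 23/67

P(Pass|Male) = 23/67 ≈ 34.33%


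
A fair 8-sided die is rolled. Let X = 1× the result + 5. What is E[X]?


E[die] = (1+8)/2 = 9/2
E[X] = 1×9/2 + 5 = 19/2

E[X] = 19/2


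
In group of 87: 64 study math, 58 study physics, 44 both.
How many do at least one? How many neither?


|A∪B| = 64+58-44 = 78
Neither = 87-78 = 9

At least one: 78; Neither: 9


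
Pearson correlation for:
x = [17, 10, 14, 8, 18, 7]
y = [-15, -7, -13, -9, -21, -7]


n=6, Σx=74, Σy=-72, Σxy=-1006, Σx²=1022, Σy²=1014
r = (6×(-1006) - 74×(-72))/√((6×1022 - 74²)(6×1014 - (-72)²))
= -708/√(656×900) = -708/√590400 ≈ -708/768.3749 ≈ -0.9214

r ≈ -0.9214


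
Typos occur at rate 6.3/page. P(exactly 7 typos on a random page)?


Poisson(λ=6.3): P(X=7) = e^(-λ)×λ^k/k!
= e^(-6.3) × 6.3^7 / 7!
≈ 0.001836304777 × 393898.063917 / 5040 ≈ 0.143515

P(X=7) ≈ 0.143515 ≈ 14.35%


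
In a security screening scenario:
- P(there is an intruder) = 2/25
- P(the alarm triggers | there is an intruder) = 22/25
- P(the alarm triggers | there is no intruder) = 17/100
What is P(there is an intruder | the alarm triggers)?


Using Bayes' theorem:
P(A|B) = P(B|A)·P(A) / P(B)

P(the alarm triggers) = 22/25 × 2/25 + 17/100 × 23/25
= 44/625 + 391/2500 = 567/2500

P(there is an intruder|the alarm triggers) = (44/625) / (567/2500) = 176/567

P(there is an intruder|the alarm triggers) = 176/567 ≈ 31.04%


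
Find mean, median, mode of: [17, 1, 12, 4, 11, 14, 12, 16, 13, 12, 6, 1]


Sorted: [1, 1, 4, 6, 11, 12, 12, 12, 13, 14, 16, 17]
Mean = 119/12
Median = 12
Freq: {17: 1, 1: 2, 12: 3, 4: 1, 11: 1, 14: 1, 16: 1, 13: 1, 6: 1}
Mode: [12]

Mean=119/12, Median=12, Mode=12


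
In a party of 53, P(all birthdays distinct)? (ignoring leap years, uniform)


P(all different) = Π(365-i)/365 for i=0..52
= (365/365)×(364/365)×...×(313/365)
= 0.018862

P ≈ 0.0189 ≈ 1.89%


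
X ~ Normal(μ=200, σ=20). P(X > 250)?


z = (250-200)/20 = 2.5
P(X > 250) = 1 - P(Z ≤ 2.5) = 1 - 0.9938 = 0.0062

P(X > 250) ≈ 0.0062


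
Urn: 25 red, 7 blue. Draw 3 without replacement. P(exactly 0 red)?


Hypergeometric: C(25,0)×C(7,3)/C(32,3)
= 1×35/4960 = 7/992

P(X=0) = 7/992 ≈ 0.71%


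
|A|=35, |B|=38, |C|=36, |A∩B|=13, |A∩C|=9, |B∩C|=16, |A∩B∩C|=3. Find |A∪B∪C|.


|A∪B∪C| = 35+38+36-13-9-16+3 = 74

|A∪B∪C| = 74


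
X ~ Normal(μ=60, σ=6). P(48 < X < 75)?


z₁=(48-60)/6=-2.0, z₂=(75-60)/6=2.5
P = Φ(2.5) - Φ(-2.0) = 0.993790 - 0.022750 = 0.971040 ≈ 0.9710

P(48 < X < 75) ≈ 0.9710


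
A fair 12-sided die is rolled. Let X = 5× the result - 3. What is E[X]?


E[die] = (1+12)/2 = 13/2
E[X] = 5×13/2 - 3 = 59/2

E[X] = 59/2


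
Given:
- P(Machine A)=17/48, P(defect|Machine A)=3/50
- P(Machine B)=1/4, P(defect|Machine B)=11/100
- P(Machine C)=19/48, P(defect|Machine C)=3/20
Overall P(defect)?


P(B) = Σ P(B|Aᵢ)×P(Aᵢ)
  3/50×17/48 = 17/800
  11/100×1/4 = 11/400
  3/20×19/48 = 19/320
Sum = 173/1600

P(defect) = 173/1600 ≈ 10.81%


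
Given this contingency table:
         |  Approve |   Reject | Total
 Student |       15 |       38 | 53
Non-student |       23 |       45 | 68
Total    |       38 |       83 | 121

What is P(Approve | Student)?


P(Approve | Student) = 15/(15+38) = 15/53

P(Approve|Student) = 15/53 ≈ 28.30%


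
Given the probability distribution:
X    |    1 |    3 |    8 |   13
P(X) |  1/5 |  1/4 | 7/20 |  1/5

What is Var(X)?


E[X] = 127/20
E[X²] = 1173/20
Var(X) = E[X²] - (E[X])² = 1173/20 - 16129/400 = 7331/400

Var(X) = 7331/400 ≈ 18.3275


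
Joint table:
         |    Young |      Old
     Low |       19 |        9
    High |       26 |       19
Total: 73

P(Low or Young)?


P(Low∨Young) = P(Low) + P(Young) - P(Low∧Young)
= (28 + 45 - 19)/73 = 54/73

P = 54/73 ≈ 73.97%


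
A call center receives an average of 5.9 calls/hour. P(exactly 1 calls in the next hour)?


Poisson(λ=5.9): P(X=1) = e^(-λ)×λ^k/k!
= e^(-5.9) × 5.9^1 / 1!
≈ 0.002739444819 × 5.9 / 1 ≈ 0.016163

P(X=1) ≈ 0.016163 ≈ 1.62%


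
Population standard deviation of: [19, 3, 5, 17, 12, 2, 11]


Mean = 69/7
  (19-69/7)²=4096/49
  (3-69/7)²=2304/49
  (5-69/7)²=1156/49
  (17-69/7)²=2500/49
  (12-69/7)²=225/49
  (2-69/7)²=3025/49
  (11-69/7)²=64/49
Σ(x-μ)² = 1910/7
σ² = (1910/7)/7 = 1910/49

σ = √(1910/49) ≈ 6.2434


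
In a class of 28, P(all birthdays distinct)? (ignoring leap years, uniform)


P(all different) = Π(365-i)/365 for i=0..27
= (365/365)×(364/365)×...×(338/365)
= 0.345539

P ≈ 0.3455 ≈ 34.55%


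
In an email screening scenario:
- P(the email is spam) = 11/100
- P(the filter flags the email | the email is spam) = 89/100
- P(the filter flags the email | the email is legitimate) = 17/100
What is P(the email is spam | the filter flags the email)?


Using Bayes' theorem:
P(A|B) = P(B|A)·P(A) / P(B)

P(the filter flags the email) = 89/100 × 11/100 + 17/100 × 89/100
= 979/10000 + 1513/10000 = 623/2500

P(the email is spam|the filter flags the email) = (979/10000) / (623/2500) = 11/28

P(the email is spam|the filter flags the email) = 11/28 ≈ 39.29%


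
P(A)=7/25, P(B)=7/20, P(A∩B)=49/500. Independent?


P(A)×P(B) = 49/500
P(A∩B) = 49/500
Equal ✓ → Independent

Yes, independent


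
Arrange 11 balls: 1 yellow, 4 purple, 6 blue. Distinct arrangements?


11!/(1!×4!×6!) = 2310

2310


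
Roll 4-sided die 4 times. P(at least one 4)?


P(no 4)^4 = (3/4)^4 = 81/256
P(≥1) = 1 - 81/256 = 175/256

P = 175/256 ≈ 68.36%


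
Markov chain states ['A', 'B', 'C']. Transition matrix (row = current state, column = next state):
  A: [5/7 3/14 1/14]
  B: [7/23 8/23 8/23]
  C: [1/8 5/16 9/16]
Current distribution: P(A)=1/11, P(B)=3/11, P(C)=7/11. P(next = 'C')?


P(next=C) = Σᵢ P(now=i)×P(i→C)
= 1/11×1/14 + 3/11×8/23 + 7/11×9/16
= 1/154 + 24/253 + 63/176 = 13015/28336

P = 13015/28336 ≈ 0.4593


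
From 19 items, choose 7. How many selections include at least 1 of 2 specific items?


Complement: C(19,7) - C(17,7) = 50388 - 19448 = 30940

30940


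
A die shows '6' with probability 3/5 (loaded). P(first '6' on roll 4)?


Geometric: P(X=4) = (1-p)^(k-1)×p = (2/5)^3×3/5 = 24/625

P(X=4) = 24/625 ≈ 3.84%


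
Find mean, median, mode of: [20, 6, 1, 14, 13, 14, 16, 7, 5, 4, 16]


Sorted: [1, 4, 5, 6, 7, 13, 14, 14, 16, 16, 20]
Mean = 116/11
Median = 13
Freq: {20: 1, 6: 1, 1: 1, 14: 2, 13: 1, 16: 2, 7: 1, 5: 1, 4: 1}
Mode: [14, 16]

Mean=116/11, Median=13, Mode=[14, 16]


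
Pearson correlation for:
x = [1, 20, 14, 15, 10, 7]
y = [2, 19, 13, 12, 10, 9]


n=6, Σx=67, Σy=65, Σxy=907, Σx²=971, Σy²=859
r = (6×907 - 67×65)/√((6×971 - 67²)(6×859 - 65²))
= 1087/√(1337×929) = 1087/√1242073 ≈ 1087/1114.4833 ≈ 0.9753

r ≈ 0.9753


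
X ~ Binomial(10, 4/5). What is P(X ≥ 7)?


P(X ≥ 7) = Σ P(X=i) for i=7..10
P(X=7) = 393216/1953125
P(X=8) = 589824/1953125
P(X=9) = 524288/1953125
P(X=10) = 1048576/9765625
Sum = 8585216/9765625

P(X ≥ 7) = 8585216/9765625 ≈ 87.91%


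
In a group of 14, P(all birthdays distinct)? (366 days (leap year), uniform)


P(all different) = Π(366-i)/366 for i=0..13
= (366/366)×(365/366)×...×(353/366)
= 0.777440

P ≈ 0.7774 ≈ 77.74%


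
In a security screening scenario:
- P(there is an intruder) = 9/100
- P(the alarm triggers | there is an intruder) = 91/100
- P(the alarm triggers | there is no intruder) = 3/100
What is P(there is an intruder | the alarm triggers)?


Using Bayes' theorem:
P(A|B) = P(B|A)·P(A) / P(B)

P(the alarm triggers) = 91/100 × 9/100 + 3/100 × 91/100
= 819/10000 + 273/10000 = 273/2500

P(there is an intruder|the alarm triggers) = (819/10000) / (273/2500) = 3/4

P(there is an intruder|the alarm triggers) = 3/4 ≈ 75.00%


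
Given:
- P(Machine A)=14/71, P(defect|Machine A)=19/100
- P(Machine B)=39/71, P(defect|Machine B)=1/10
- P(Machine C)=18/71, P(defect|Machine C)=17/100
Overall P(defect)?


P(B) = Σ P(B|Aᵢ)×P(Aᵢ)
  19/100×14/71 = 133/3550
  1/10×39/71 = 39/710
  17/100×18/71 = 153/3550
Sum = 481/3550

P(defect) = 481/3550 ≈ 13.55%


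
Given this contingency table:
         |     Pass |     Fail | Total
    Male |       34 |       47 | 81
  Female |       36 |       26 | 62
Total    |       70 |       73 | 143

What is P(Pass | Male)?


P(Pass | Male) = 34/(34+47) = 34/81

P(Pass|Male) = 34/81 ≈ 41.98%


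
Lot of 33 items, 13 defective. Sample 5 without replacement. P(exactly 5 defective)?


Hypergeometric: C(13,5)×C(20,0)/C(33,5)
= 1287×1/237336 = 39/7192

P(X=5) = 39/7192 ≈ 0.54%


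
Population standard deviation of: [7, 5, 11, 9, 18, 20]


Mean = 70/6 = 35/3
  (7-35/3)²=196/9
  (5-35/3)²=400/9
  (11-35/3)²=4/9
  (9-35/3)²=64/9
  (18-35/3)²=361/9
  (20-35/3)²=625/9
Σ(x-μ)² = 550/3
σ² = (550/3)/6 = 275/9

σ = √(275/9) ≈ 5.5277


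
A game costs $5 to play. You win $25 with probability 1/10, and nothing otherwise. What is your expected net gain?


E[gain] = (25-5)×1/10 + (-5)×9/10
= 2 - 9/2 = -5/2

Expected net gain = $-5/2 ≈ $-2.50


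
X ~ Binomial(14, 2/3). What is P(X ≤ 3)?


P(X ≤ 3) = Σ P(X=i) for i=0..3
P(X=0) = 1/4782969
P(X=1) = 28/4782969
P(X=2) = 364/4782969
P(X=3) = 2912/4782969
Sum = 3305/4782969

P(X ≤ 3) = 3305/4782969 ≈ 0.07%


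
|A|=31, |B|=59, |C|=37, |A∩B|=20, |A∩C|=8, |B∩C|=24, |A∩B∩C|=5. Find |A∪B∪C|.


|A∪B∪C| = 31+59+37-20-8-24+5 = 80

|A∪B∪C| = 80


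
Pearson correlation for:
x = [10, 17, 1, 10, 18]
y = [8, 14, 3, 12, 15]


n=5, Σx=56, Σy=52, Σxy=711, Σx²=814, Σy²=638
r = (5×711 - 56×52)/√((5×814 - 56²)(5×638 - 52²))
= 643/√(934×486) = 643/√453924 ≈ 643/673.7388 ≈ 0.9544

r ≈ 0.9544


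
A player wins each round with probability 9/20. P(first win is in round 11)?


Geometric: P(X=11) = (1-p)^(k-1)×p = (11/20)^10×9/20 = 233436821409/204800000000000

P(X=11) = 233436821409/204800000000000 ≈ 0.11%


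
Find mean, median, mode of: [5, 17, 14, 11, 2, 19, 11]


Sorted: [2, 5, 11, 11, 14, 17, 19]
Mean = 79/7
Median = 11
Freq: {5: 1, 17: 1, 14: 1, 11: 2, 2: 1, 19: 1}
Mode: [11]

Mean=79/7, Median=11, Mode=11


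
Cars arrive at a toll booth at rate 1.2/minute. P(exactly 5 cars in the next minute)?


Poisson(λ=1.2): P(X=5) = e^(-λ)×λ^k/k!
= e^(-1.2) × 1.2^5 / 5!
≈ 0.3011942119 × 2.48832 / 120 ≈ 0.006246

P(X=5) ≈ 0.006246 ≈ 0.62%


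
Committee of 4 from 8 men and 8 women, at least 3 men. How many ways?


Count by #men:
  3M,1W: C(8,3)×C(8,1)=448
  4M,0W: C(8,4)×C(8,0)=70
Total = 518

518


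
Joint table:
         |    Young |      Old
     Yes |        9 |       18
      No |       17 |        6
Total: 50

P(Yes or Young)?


P(Yes∨Young) = P(Yes) + P(Young) - P(Yes∧Young)
= (27 + 26 - 9)/50 = 44/50 = 22/25

P = 22/25 ≈ 88.00%


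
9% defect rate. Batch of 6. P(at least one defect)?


P(all good) = (91/100)^6 = 567869252041/1000000000000
P(≥1 defect) = 432130747959/1000000000000

P = 432130747959/1000000000000 ≈ 43.21%


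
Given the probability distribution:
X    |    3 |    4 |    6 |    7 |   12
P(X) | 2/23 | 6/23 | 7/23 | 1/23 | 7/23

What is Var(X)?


E[X] = 163/23
E[X²] = 1423/23
Var(X) = E[X²] - (E[X])² = 1423/23 - 26569/529 = 6160/529

Var(X) = 6160/529 ≈ 11.6446


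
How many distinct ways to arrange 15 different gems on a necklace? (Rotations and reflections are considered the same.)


Free circular arrangements: rotations and reflections both identified.
(n-1)!/2 = 14!/2 = 87178291200/2 = 43589145600

43589145600


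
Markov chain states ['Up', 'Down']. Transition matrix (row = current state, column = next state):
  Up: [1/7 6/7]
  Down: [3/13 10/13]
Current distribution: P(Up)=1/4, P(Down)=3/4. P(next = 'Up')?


P(next=Up) = Σᵢ P(now=i)×P(i→Up)
= 1/4×1/7 + 3/4×3/13
= 1/28 + 9/52 = 19/91

P = 19/91 ≈ 0.2088


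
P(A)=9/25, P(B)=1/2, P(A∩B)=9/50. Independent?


P(A)×P(B) = 9/50
P(A∩B) = 9/50
Equal ✓ → Independent

Yes, independent
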